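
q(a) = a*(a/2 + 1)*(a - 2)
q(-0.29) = 0.57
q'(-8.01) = 94.24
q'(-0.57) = -1.51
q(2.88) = 6.18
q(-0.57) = 1.05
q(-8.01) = -240.94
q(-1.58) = 1.19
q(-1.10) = 1.53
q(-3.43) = -13.32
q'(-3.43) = 15.65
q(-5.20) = -59.90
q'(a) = a*(a/2 + 1) + a*(a - 2)/2 + (a/2 + 1)*(a - 2)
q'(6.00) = 52.00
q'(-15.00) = 335.50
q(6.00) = 96.00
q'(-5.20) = 38.56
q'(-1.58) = 1.74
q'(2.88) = 10.44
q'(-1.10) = -0.18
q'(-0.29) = -1.87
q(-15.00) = -1657.50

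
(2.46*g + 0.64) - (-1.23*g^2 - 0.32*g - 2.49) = 1.23*g^2 + 2.78*g + 3.13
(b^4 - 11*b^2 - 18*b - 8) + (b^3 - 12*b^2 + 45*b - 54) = b^4 + b^3 - 23*b^2 + 27*b - 62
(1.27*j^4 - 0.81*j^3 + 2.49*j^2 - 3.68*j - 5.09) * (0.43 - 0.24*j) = -0.3048*j^5 + 0.7405*j^4 - 0.9459*j^3 + 1.9539*j^2 - 0.3608*j - 2.1887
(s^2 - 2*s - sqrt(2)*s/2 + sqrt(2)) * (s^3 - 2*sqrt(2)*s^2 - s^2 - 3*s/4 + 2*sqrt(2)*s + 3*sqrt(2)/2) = s^5 - 5*sqrt(2)*s^4/2 - 3*s^4 + 13*s^3/4 + 15*sqrt(2)*s^3/2 - 9*s^2/2 - 25*sqrt(2)*s^2/8 - 15*sqrt(2)*s/4 + 5*s/2 + 3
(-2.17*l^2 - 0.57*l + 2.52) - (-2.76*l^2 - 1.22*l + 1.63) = 0.59*l^2 + 0.65*l + 0.89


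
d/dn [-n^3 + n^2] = n*(2 - 3*n)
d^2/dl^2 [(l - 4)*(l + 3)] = 2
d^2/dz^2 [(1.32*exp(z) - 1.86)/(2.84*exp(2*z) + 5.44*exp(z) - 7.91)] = (10.646592*exp(4*z) - 80.401536*exp(3*z) + 91.70928*exp(2*z) - 165.379104*exp(z) + 2.553348)*exp(z)/(22.906304*exp(6*z) + 131.630592*exp(5*z) + 60.740784*exp(4*z) - 572.248832*exp(3*z) - 169.175916*exp(2*z) + 1021.111392*exp(z) - 494.913671)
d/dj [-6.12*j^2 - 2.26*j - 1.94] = -12.24*j - 2.26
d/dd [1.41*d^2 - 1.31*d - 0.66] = 2.82*d - 1.31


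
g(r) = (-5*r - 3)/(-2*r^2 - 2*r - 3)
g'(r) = (-5*r - 3)*(4*r + 2)/(-2*r^2 - 2*r - 3)^2 - 5/(-2*r^2 - 2*r - 3) = (-10*r^2 - 12*r + 9)/(4*r^4 + 8*r^3 + 16*r^2 + 12*r + 9)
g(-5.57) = -0.46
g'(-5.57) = -0.08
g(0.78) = 1.19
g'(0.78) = -0.19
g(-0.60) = 0.00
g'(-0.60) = 1.98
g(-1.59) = -1.02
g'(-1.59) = 0.12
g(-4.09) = -0.62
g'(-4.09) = -0.14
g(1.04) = 1.13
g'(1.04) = -0.27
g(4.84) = 0.46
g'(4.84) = -0.08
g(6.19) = 0.37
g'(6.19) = -0.05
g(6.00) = 0.38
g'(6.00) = -0.06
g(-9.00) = -0.29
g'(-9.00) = -0.03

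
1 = 1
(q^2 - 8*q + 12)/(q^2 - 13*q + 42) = (q - 2)/(q - 7)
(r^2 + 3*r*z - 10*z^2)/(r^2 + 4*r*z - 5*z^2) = (-r + 2*z)/(-r + z)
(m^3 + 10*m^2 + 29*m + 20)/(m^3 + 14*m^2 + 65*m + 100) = (m + 1)/(m + 5)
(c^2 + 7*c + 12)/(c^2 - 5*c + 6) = (c^2 + 7*c + 12)/(c^2 - 5*c + 6)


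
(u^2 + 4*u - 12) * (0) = 0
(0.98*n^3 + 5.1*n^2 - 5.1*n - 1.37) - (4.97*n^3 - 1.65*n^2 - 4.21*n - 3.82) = -3.99*n^3 + 6.75*n^2 - 0.89*n + 2.45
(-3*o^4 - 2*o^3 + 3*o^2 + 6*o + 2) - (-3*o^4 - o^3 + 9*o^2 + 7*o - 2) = -o^3 - 6*o^2 - o + 4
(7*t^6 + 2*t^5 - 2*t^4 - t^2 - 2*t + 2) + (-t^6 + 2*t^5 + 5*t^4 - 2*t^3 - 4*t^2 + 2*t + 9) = 6*t^6 + 4*t^5 + 3*t^4 - 2*t^3 - 5*t^2 + 11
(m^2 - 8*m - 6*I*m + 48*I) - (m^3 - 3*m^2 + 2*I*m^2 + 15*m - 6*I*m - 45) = -m^3 + 4*m^2 - 2*I*m^2 - 23*m + 45 + 48*I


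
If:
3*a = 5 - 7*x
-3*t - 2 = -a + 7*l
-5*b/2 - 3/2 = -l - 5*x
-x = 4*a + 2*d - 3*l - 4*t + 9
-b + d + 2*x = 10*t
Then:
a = 5/3 - 7*x/3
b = 3184*x/1779 - 839/1779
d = 7606*x/1779 - 16139/1779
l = 571/1779 - 935*x/1779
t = 266*x/593 - 510/593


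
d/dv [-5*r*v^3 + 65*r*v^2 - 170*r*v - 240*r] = 5*r*(-3*v^2 + 26*v - 34)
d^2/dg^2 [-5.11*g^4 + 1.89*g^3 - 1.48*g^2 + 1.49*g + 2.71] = -61.32*g^2 + 11.34*g - 2.96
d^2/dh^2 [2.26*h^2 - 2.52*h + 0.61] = 4.52000000000000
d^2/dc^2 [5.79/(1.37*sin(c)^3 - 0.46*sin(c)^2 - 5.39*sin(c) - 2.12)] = ((-25.258875*sin(c) - 17.847675*sin(3*c) + 5.3268*cos(2*c))*(-1.37*sin(c)^3 + 0.46*sin(c)^2 + 5.39*sin(c) + 2.12) - 336.423318*(0.76252319109462*sin(c)^2 - 0.170686456400742*sin(c) - 1.0)^2*cos(c)^2)/(-1.37*sin(c)^3 + 0.46*sin(c)^2 + 5.39*sin(c) + 2.12)^3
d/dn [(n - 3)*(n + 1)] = 2*n - 2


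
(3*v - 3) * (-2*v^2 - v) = -6*v^3 + 3*v^2 + 3*v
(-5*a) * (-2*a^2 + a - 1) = 10*a^3 - 5*a^2 + 5*a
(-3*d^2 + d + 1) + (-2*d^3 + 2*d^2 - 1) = -2*d^3 - d^2 + d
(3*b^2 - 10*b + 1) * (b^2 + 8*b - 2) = 3*b^4 + 14*b^3 - 85*b^2 + 28*b - 2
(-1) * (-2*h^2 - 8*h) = 2*h^2 + 8*h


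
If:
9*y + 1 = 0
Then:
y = -1/9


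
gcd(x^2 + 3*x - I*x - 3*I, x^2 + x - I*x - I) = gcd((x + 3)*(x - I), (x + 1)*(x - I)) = x - I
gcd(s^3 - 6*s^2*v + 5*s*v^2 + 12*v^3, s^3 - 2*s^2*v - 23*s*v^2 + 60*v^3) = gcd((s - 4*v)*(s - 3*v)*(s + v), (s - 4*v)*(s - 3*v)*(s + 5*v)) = s^2 - 7*s*v + 12*v^2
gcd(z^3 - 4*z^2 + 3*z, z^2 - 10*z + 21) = z - 3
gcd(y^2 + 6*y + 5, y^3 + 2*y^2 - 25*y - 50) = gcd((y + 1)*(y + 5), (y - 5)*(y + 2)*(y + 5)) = y + 5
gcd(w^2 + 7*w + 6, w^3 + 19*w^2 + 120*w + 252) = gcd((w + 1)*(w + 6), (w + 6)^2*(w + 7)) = w + 6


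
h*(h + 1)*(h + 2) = h^3 + 3*h^2 + 2*h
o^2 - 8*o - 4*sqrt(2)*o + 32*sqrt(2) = (o - 8)*(o - 4*sqrt(2))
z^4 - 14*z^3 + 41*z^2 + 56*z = z*(z - 8)*(z - 7)*(z + 1)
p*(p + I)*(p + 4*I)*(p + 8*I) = p^4 + 13*I*p^3 - 44*p^2 - 32*I*p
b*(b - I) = b^2 - I*b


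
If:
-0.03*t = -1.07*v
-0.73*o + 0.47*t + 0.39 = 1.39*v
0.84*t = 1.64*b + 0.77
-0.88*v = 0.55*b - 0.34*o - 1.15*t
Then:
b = -0.69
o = 0.29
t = -0.42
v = -0.01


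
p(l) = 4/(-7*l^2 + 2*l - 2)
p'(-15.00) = 0.00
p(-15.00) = 0.00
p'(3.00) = 0.05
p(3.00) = -0.07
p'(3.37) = 0.03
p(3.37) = -0.05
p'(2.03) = 0.15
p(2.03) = -0.15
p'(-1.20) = -0.36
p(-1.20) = -0.28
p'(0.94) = 1.12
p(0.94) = -0.63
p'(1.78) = 0.22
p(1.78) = -0.19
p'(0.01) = -1.90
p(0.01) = -2.02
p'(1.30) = 0.51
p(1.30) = -0.36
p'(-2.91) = -0.04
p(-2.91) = -0.06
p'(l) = 4*(14*l - 2)/(-7*l^2 + 2*l - 2)^2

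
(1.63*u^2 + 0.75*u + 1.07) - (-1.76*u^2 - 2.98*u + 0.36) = 3.39*u^2 + 3.73*u + 0.71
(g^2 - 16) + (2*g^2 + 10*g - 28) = 3*g^2 + 10*g - 44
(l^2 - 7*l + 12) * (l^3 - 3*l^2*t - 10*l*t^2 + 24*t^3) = l^5 - 3*l^4*t - 7*l^4 - 10*l^3*t^2 + 21*l^3*t + 12*l^3 + 24*l^2*t^3 + 70*l^2*t^2 - 36*l^2*t - 168*l*t^3 - 120*l*t^2 + 288*t^3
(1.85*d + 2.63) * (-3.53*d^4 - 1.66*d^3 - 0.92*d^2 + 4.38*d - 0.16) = -6.5305*d^5 - 12.3549*d^4 - 6.0678*d^3 + 5.6834*d^2 + 11.2234*d - 0.4208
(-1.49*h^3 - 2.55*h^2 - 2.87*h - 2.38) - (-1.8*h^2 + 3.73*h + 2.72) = -1.49*h^3 - 0.75*h^2 - 6.6*h - 5.1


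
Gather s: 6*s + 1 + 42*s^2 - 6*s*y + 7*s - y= 42*s^2 + s*(13 - 6*y) - y + 1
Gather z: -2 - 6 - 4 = -12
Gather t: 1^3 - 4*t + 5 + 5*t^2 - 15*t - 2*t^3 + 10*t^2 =-2*t^3 + 15*t^2 - 19*t + 6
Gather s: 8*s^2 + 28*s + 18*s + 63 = 8*s^2 + 46*s + 63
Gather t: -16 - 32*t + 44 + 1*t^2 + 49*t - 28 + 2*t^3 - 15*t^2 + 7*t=2*t^3 - 14*t^2 + 24*t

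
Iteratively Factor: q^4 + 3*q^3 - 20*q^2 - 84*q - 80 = (q + 2)*(q^3 + q^2 - 22*q - 40) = (q + 2)*(q + 4)*(q^2 - 3*q - 10) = (q - 5)*(q + 2)*(q + 4)*(q + 2)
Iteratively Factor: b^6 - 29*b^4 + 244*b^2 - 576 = (b - 3)*(b^5 + 3*b^4 - 20*b^3 - 60*b^2 + 64*b + 192) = (b - 3)*(b + 2)*(b^4 + b^3 - 22*b^2 - 16*b + 96) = (b - 3)*(b - 2)*(b + 2)*(b^3 + 3*b^2 - 16*b - 48) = (b - 4)*(b - 3)*(b - 2)*(b + 2)*(b^2 + 7*b + 12) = (b - 4)*(b - 3)*(b - 2)*(b + 2)*(b + 4)*(b + 3)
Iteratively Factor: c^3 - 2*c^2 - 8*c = (c + 2)*(c^2 - 4*c) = (c - 4)*(c + 2)*(c)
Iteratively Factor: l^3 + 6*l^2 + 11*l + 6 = (l + 1)*(l^2 + 5*l + 6) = (l + 1)*(l + 3)*(l + 2)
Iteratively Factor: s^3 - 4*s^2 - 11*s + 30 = (s + 3)*(s^2 - 7*s + 10) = (s - 2)*(s + 3)*(s - 5)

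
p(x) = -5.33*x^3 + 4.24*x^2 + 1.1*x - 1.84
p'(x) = -15.99*x^2 + 8.48*x + 1.1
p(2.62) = -65.71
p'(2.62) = -86.44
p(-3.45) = 263.70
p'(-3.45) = -218.48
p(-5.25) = 880.52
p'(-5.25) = -484.14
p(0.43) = -1.01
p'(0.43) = 1.79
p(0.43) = -1.01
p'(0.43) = 1.79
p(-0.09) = -1.90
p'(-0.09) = 0.21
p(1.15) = -3.07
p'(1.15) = -10.29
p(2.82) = -84.55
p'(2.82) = -102.15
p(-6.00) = 1295.48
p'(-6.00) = -625.42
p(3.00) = -104.29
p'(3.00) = -117.37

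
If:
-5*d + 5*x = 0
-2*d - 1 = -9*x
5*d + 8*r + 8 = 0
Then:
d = 1/7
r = -61/56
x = 1/7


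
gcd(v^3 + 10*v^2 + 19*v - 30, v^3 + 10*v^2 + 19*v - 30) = v^3 + 10*v^2 + 19*v - 30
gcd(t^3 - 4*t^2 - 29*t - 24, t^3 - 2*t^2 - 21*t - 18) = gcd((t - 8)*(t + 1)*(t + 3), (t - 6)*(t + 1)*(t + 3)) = t^2 + 4*t + 3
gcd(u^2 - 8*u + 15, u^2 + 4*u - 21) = u - 3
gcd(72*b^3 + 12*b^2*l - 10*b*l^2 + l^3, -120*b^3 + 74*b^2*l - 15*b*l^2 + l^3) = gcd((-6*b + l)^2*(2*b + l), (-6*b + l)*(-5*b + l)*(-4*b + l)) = 6*b - l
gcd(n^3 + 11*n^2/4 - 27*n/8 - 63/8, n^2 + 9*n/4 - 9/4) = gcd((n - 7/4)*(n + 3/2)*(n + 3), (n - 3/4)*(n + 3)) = n + 3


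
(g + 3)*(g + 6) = g^2 + 9*g + 18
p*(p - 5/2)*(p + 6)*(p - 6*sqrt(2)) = p^4 - 6*sqrt(2)*p^3 + 7*p^3/2 - 21*sqrt(2)*p^2 - 15*p^2 + 90*sqrt(2)*p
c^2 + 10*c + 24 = (c + 4)*(c + 6)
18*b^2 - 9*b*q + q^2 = (-6*b + q)*(-3*b + q)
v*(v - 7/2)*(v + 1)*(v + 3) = v^4 + v^3/2 - 11*v^2 - 21*v/2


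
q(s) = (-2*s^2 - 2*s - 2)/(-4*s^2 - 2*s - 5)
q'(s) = (-4*s - 2)/(-4*s^2 - 2*s - 5) + (8*s + 2)*(-2*s^2 - 2*s - 2)/(-4*s^2 - 2*s - 5)^2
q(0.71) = 0.52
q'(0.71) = 0.10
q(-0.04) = 0.39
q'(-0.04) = 0.24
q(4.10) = 0.54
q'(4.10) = -0.01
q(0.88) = 0.54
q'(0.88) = 0.07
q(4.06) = 0.55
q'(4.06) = -0.01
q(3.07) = 0.55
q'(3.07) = -0.01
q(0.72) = 0.53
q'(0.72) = 0.09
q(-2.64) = 0.39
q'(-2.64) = -0.04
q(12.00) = 0.52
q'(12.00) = 0.00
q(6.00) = 0.53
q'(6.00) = 0.00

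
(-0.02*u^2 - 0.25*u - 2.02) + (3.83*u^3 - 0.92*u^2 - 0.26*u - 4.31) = 3.83*u^3 - 0.94*u^2 - 0.51*u - 6.33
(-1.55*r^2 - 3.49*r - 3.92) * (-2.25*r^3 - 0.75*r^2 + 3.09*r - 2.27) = 3.4875*r^5 + 9.015*r^4 + 6.648*r^3 - 4.3256*r^2 - 4.1905*r + 8.8984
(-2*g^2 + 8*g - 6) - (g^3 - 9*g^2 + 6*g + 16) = -g^3 + 7*g^2 + 2*g - 22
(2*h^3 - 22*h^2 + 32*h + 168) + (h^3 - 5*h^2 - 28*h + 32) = 3*h^3 - 27*h^2 + 4*h + 200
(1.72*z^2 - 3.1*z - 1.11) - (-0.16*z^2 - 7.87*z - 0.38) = 1.88*z^2 + 4.77*z - 0.73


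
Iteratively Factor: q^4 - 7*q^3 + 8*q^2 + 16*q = (q - 4)*(q^3 - 3*q^2 - 4*q) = (q - 4)*(q + 1)*(q^2 - 4*q) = (q - 4)^2*(q + 1)*(q)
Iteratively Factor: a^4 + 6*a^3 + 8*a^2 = (a)*(a^3 + 6*a^2 + 8*a) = a*(a + 4)*(a^2 + 2*a) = a*(a + 2)*(a + 4)*(a)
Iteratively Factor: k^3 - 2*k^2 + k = (k - 1)*(k^2 - k) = (k - 1)^2*(k)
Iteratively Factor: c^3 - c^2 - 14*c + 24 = (c - 2)*(c^2 + c - 12) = (c - 2)*(c + 4)*(c - 3)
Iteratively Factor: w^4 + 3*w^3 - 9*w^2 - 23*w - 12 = (w - 3)*(w^3 + 6*w^2 + 9*w + 4) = (w - 3)*(w + 1)*(w^2 + 5*w + 4) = (w - 3)*(w + 1)*(w + 4)*(w + 1)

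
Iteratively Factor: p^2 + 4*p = (p)*(p + 4)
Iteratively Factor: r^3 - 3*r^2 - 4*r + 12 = (r - 2)*(r^2 - r - 6) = (r - 2)*(r + 2)*(r - 3)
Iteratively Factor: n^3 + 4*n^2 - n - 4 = (n + 4)*(n^2 - 1) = (n + 1)*(n + 4)*(n - 1)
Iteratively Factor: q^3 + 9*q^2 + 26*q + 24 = (q + 4)*(q^2 + 5*q + 6) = (q + 2)*(q + 4)*(q + 3)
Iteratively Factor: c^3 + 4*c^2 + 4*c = (c + 2)*(c^2 + 2*c) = c*(c + 2)*(c + 2)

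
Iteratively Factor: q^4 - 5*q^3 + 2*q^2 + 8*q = (q - 2)*(q^3 - 3*q^2 - 4*q) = (q - 4)*(q - 2)*(q^2 + q) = (q - 4)*(q - 2)*(q + 1)*(q)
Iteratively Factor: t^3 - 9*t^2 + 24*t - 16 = (t - 1)*(t^2 - 8*t + 16) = (t - 4)*(t - 1)*(t - 4)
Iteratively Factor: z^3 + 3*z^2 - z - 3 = (z - 1)*(z^2 + 4*z + 3) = (z - 1)*(z + 3)*(z + 1)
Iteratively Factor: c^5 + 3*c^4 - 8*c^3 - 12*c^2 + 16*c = (c + 2)*(c^4 + c^3 - 10*c^2 + 8*c) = (c - 1)*(c + 2)*(c^3 + 2*c^2 - 8*c) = (c - 1)*(c + 2)*(c + 4)*(c^2 - 2*c) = (c - 2)*(c - 1)*(c + 2)*(c + 4)*(c)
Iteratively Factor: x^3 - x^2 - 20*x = (x - 5)*(x^2 + 4*x) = x*(x - 5)*(x + 4)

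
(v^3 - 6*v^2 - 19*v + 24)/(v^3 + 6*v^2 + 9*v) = (v^2 - 9*v + 8)/(v*(v + 3))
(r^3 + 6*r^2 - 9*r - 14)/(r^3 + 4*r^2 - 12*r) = (r^2 + 8*r + 7)/(r*(r + 6))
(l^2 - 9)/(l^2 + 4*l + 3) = (l - 3)/(l + 1)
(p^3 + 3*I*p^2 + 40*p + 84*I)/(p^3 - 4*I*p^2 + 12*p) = (p + 7*I)/p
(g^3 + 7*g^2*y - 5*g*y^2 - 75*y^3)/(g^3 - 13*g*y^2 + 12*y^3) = (-g^2 - 10*g*y - 25*y^2)/(-g^2 - 3*g*y + 4*y^2)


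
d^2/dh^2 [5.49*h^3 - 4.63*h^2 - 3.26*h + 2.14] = 32.94*h - 9.26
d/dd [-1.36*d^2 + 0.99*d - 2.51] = 0.99 - 2.72*d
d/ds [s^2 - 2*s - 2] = 2*s - 2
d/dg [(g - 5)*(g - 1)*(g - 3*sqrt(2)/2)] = 3*g^2 - 12*g - 3*sqrt(2)*g + 5 + 9*sqrt(2)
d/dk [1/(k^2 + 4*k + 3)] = 2*(-k - 2)/(k^2 + 4*k + 3)^2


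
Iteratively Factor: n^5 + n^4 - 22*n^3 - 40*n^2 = (n + 2)*(n^4 - n^3 - 20*n^2) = (n + 2)*(n + 4)*(n^3 - 5*n^2) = n*(n + 2)*(n + 4)*(n^2 - 5*n) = n*(n - 5)*(n + 2)*(n + 4)*(n)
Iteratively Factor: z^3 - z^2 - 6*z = (z + 2)*(z^2 - 3*z) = (z - 3)*(z + 2)*(z)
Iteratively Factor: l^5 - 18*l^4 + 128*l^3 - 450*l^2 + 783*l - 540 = (l - 3)*(l^4 - 15*l^3 + 83*l^2 - 201*l + 180) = (l - 3)^2*(l^3 - 12*l^2 + 47*l - 60) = (l - 4)*(l - 3)^2*(l^2 - 8*l + 15) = (l - 5)*(l - 4)*(l - 3)^2*(l - 3)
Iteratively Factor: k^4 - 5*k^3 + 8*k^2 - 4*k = (k - 2)*(k^3 - 3*k^2 + 2*k) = k*(k - 2)*(k^2 - 3*k + 2) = k*(k - 2)*(k - 1)*(k - 2)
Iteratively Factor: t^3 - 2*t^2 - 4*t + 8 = (t - 2)*(t^2 - 4) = (t - 2)*(t + 2)*(t - 2)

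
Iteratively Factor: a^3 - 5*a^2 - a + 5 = (a - 1)*(a^2 - 4*a - 5) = (a - 5)*(a - 1)*(a + 1)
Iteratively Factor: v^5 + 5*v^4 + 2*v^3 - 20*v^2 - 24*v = (v)*(v^4 + 5*v^3 + 2*v^2 - 20*v - 24) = v*(v + 3)*(v^3 + 2*v^2 - 4*v - 8) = v*(v + 2)*(v + 3)*(v^2 - 4) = v*(v + 2)^2*(v + 3)*(v - 2)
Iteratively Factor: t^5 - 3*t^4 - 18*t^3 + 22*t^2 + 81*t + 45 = (t + 3)*(t^4 - 6*t^3 + 22*t + 15) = (t - 3)*(t + 3)*(t^3 - 3*t^2 - 9*t - 5) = (t - 3)*(t + 1)*(t + 3)*(t^2 - 4*t - 5) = (t - 5)*(t - 3)*(t + 1)*(t + 3)*(t + 1)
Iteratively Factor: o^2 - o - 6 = (o + 2)*(o - 3)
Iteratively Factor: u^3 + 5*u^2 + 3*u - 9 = (u - 1)*(u^2 + 6*u + 9) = (u - 1)*(u + 3)*(u + 3)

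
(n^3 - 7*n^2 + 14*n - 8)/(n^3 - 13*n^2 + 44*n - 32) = (n - 2)/(n - 8)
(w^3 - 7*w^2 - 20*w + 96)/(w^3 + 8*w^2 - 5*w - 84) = (w - 8)/(w + 7)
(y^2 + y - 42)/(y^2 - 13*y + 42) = (y + 7)/(y - 7)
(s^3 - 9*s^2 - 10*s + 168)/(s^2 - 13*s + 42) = s + 4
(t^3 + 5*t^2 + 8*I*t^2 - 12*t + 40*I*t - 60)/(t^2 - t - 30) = (t^2 + 8*I*t - 12)/(t - 6)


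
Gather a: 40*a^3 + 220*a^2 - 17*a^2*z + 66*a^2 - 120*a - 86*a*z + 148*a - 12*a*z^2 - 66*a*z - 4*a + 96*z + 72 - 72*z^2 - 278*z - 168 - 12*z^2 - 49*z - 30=40*a^3 + a^2*(286 - 17*z) + a*(-12*z^2 - 152*z + 24) - 84*z^2 - 231*z - 126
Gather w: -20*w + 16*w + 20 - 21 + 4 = 3 - 4*w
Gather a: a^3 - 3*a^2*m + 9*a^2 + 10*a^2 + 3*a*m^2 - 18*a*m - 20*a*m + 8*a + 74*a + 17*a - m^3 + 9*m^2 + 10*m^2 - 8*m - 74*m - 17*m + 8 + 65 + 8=a^3 + a^2*(19 - 3*m) + a*(3*m^2 - 38*m + 99) - m^3 + 19*m^2 - 99*m + 81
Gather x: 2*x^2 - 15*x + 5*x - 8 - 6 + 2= 2*x^2 - 10*x - 12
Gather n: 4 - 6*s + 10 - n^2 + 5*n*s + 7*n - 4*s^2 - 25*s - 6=-n^2 + n*(5*s + 7) - 4*s^2 - 31*s + 8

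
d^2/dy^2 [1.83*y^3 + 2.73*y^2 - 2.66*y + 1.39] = 10.98*y + 5.46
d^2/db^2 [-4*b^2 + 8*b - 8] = -8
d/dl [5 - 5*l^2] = -10*l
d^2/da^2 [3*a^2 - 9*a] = 6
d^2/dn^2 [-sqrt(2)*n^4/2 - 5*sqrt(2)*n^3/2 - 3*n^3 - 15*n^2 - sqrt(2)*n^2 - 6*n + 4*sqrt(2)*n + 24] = -6*sqrt(2)*n^2 - 15*sqrt(2)*n - 18*n - 30 - 2*sqrt(2)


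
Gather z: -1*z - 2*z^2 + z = -2*z^2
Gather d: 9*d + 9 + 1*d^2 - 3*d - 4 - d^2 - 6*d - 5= 0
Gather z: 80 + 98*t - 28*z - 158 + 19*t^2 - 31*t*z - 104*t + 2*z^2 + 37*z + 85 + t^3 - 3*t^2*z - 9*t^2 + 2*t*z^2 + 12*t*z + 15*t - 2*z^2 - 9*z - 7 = t^3 + 10*t^2 + 2*t*z^2 + 9*t + z*(-3*t^2 - 19*t)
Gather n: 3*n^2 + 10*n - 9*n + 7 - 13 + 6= 3*n^2 + n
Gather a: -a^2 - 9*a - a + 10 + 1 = -a^2 - 10*a + 11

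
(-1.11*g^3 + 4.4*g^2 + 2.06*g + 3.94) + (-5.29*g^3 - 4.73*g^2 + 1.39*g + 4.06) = -6.4*g^3 - 0.33*g^2 + 3.45*g + 8.0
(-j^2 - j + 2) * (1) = -j^2 - j + 2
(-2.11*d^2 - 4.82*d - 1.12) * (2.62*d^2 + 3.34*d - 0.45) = -5.5282*d^4 - 19.6758*d^3 - 18.0837*d^2 - 1.5718*d + 0.504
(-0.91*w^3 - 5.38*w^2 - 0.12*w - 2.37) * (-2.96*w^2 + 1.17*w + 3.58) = 2.6936*w^5 + 14.8601*w^4 - 9.1972*w^3 - 12.3856*w^2 - 3.2025*w - 8.4846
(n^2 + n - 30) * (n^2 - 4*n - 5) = n^4 - 3*n^3 - 39*n^2 + 115*n + 150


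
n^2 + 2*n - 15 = (n - 3)*(n + 5)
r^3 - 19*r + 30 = (r - 3)*(r - 2)*(r + 5)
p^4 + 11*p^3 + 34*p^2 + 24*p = p*(p + 1)*(p + 4)*(p + 6)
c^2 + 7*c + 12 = (c + 3)*(c + 4)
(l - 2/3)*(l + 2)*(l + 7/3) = l^3 + 11*l^2/3 + 16*l/9 - 28/9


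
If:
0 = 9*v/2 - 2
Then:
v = 4/9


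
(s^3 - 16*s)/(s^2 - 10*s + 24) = s*(s + 4)/(s - 6)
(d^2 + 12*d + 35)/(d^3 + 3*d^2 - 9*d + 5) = (d + 7)/(d^2 - 2*d + 1)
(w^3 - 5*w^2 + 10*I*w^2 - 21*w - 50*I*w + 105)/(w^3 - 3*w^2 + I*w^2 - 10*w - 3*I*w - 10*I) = (w^2 + 10*I*w - 21)/(w^2 + w*(2 + I) + 2*I)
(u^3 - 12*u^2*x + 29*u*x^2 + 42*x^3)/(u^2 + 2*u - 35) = (u^3 - 12*u^2*x + 29*u*x^2 + 42*x^3)/(u^2 + 2*u - 35)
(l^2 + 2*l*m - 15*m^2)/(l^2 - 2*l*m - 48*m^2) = (-l^2 - 2*l*m + 15*m^2)/(-l^2 + 2*l*m + 48*m^2)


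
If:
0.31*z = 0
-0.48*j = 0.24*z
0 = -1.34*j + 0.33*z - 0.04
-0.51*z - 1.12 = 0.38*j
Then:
No Solution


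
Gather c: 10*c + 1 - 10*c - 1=0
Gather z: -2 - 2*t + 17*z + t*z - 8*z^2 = -2*t - 8*z^2 + z*(t + 17) - 2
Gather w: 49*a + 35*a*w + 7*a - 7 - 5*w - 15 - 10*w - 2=56*a + w*(35*a - 15) - 24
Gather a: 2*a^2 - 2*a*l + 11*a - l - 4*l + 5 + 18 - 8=2*a^2 + a*(11 - 2*l) - 5*l + 15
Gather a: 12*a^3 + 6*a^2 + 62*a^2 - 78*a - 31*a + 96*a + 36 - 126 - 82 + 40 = 12*a^3 + 68*a^2 - 13*a - 132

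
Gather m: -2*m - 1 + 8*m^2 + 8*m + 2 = 8*m^2 + 6*m + 1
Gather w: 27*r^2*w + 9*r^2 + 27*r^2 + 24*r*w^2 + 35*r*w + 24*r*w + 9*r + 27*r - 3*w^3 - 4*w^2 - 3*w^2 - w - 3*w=36*r^2 + 36*r - 3*w^3 + w^2*(24*r - 7) + w*(27*r^2 + 59*r - 4)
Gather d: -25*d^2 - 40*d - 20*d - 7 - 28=-25*d^2 - 60*d - 35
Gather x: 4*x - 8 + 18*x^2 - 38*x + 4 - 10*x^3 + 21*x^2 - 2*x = -10*x^3 + 39*x^2 - 36*x - 4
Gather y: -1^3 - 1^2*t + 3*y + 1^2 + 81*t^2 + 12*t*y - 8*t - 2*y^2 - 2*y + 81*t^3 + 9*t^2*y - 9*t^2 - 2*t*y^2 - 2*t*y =81*t^3 + 72*t^2 - 9*t + y^2*(-2*t - 2) + y*(9*t^2 + 10*t + 1)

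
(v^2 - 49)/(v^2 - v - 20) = (49 - v^2)/(-v^2 + v + 20)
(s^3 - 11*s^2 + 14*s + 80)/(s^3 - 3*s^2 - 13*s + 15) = (s^2 - 6*s - 16)/(s^2 + 2*s - 3)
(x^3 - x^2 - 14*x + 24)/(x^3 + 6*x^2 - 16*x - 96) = (x^2 - 5*x + 6)/(x^2 + 2*x - 24)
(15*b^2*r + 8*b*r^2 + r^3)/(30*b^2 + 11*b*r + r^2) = r*(3*b + r)/(6*b + r)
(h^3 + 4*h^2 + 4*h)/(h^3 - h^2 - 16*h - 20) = h/(h - 5)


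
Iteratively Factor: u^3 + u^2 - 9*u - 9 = (u - 3)*(u^2 + 4*u + 3) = (u - 3)*(u + 3)*(u + 1)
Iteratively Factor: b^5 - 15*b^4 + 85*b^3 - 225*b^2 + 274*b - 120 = (b - 5)*(b^4 - 10*b^3 + 35*b^2 - 50*b + 24) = (b - 5)*(b - 1)*(b^3 - 9*b^2 + 26*b - 24) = (b - 5)*(b - 3)*(b - 1)*(b^2 - 6*b + 8) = (b - 5)*(b - 3)*(b - 2)*(b - 1)*(b - 4)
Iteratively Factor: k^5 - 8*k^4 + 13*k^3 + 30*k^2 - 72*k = (k - 3)*(k^4 - 5*k^3 - 2*k^2 + 24*k) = (k - 3)*(k + 2)*(k^3 - 7*k^2 + 12*k) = k*(k - 3)*(k + 2)*(k^2 - 7*k + 12) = k*(k - 3)^2*(k + 2)*(k - 4)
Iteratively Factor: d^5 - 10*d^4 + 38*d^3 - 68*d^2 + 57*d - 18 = (d - 1)*(d^4 - 9*d^3 + 29*d^2 - 39*d + 18) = (d - 3)*(d - 1)*(d^3 - 6*d^2 + 11*d - 6) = (d - 3)*(d - 1)^2*(d^2 - 5*d + 6) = (d - 3)^2*(d - 1)^2*(d - 2)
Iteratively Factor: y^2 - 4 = (y - 2)*(y + 2)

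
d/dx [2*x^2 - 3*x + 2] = 4*x - 3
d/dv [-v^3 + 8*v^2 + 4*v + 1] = -3*v^2 + 16*v + 4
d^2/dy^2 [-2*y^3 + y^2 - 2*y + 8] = 2 - 12*y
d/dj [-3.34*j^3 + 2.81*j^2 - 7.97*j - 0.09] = -10.02*j^2 + 5.62*j - 7.97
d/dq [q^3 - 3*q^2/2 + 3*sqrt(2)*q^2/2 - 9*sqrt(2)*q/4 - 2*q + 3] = 3*q^2 - 3*q + 3*sqrt(2)*q - 9*sqrt(2)/4 - 2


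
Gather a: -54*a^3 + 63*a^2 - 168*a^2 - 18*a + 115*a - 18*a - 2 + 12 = -54*a^3 - 105*a^2 + 79*a + 10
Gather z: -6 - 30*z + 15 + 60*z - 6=30*z + 3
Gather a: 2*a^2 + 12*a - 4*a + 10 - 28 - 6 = 2*a^2 + 8*a - 24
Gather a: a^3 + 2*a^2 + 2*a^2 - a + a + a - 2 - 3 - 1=a^3 + 4*a^2 + a - 6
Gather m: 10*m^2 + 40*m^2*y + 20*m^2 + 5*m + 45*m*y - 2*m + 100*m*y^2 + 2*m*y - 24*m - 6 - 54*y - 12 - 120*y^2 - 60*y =m^2*(40*y + 30) + m*(100*y^2 + 47*y - 21) - 120*y^2 - 114*y - 18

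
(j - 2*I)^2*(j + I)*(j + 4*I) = j^4 + I*j^3 + 12*j^2 - 4*I*j + 16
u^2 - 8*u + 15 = (u - 5)*(u - 3)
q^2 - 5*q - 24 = (q - 8)*(q + 3)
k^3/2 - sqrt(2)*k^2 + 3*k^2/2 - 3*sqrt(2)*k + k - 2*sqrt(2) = (k/2 + 1/2)*(k + 2)*(k - 2*sqrt(2))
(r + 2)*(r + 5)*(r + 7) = r^3 + 14*r^2 + 59*r + 70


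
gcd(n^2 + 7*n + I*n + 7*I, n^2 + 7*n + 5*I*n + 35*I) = n + 7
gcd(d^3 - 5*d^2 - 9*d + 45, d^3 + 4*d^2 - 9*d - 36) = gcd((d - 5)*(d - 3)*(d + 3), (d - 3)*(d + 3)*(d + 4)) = d^2 - 9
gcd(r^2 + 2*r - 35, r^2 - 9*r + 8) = 1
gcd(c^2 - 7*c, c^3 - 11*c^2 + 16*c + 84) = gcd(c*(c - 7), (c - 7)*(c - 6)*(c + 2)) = c - 7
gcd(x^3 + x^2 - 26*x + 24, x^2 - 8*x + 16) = x - 4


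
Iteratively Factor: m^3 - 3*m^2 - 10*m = (m)*(m^2 - 3*m - 10) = m*(m + 2)*(m - 5)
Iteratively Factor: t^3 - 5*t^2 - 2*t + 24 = (t - 4)*(t^2 - t - 6) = (t - 4)*(t - 3)*(t + 2)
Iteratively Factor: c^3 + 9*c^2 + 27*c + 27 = (c + 3)*(c^2 + 6*c + 9) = (c + 3)^2*(c + 3)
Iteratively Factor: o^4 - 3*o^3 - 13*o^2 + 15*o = (o - 1)*(o^3 - 2*o^2 - 15*o) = (o - 5)*(o - 1)*(o^2 + 3*o) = (o - 5)*(o - 1)*(o + 3)*(o)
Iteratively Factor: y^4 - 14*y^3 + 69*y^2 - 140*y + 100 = (y - 2)*(y^3 - 12*y^2 + 45*y - 50) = (y - 5)*(y - 2)*(y^2 - 7*y + 10) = (y - 5)^2*(y - 2)*(y - 2)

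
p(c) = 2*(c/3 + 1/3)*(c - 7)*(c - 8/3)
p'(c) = 2*(c/3 + 1/3)*(c - 7) + 2*(c/3 + 1/3)*(c - 8/3) + 2*(c - 7)*(c - 8/3)/3 = 2*c^2 - 104*c/9 + 6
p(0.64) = 14.09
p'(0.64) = -0.58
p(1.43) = 11.16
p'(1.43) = -6.43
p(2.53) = 1.44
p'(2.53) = -10.43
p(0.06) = 12.78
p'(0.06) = 5.31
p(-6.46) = -447.16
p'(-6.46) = 164.11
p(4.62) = -17.42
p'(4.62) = -4.70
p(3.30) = -6.72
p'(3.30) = -10.35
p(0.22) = 13.49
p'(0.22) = 3.55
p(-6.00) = -375.56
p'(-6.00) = 147.33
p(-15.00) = -3627.56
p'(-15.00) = 629.33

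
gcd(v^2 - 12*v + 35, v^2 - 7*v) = v - 7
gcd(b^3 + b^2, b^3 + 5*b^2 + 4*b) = b^2 + b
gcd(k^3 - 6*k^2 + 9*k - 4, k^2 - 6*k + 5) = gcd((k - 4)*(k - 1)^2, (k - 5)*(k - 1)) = k - 1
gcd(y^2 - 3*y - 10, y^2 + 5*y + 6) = y + 2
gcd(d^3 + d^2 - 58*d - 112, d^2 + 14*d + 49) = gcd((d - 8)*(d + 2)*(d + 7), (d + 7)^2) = d + 7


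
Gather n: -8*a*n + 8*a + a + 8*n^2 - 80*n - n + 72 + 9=9*a + 8*n^2 + n*(-8*a - 81) + 81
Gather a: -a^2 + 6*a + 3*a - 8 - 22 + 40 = -a^2 + 9*a + 10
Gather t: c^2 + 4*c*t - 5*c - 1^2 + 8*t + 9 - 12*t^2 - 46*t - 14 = c^2 - 5*c - 12*t^2 + t*(4*c - 38) - 6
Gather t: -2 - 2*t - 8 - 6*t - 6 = -8*t - 16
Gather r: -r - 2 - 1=-r - 3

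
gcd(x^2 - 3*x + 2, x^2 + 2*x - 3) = x - 1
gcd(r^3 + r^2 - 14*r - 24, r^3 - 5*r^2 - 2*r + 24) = r^2 - 2*r - 8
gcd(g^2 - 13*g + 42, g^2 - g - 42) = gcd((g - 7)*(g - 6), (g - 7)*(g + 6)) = g - 7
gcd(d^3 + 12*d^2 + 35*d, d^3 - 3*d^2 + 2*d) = d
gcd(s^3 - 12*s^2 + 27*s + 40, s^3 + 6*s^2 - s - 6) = s + 1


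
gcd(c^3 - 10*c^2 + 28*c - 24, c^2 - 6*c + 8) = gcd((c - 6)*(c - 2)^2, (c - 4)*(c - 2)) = c - 2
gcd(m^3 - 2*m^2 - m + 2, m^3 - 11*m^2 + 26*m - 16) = m^2 - 3*m + 2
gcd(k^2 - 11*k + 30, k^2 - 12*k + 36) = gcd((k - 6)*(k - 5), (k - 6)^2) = k - 6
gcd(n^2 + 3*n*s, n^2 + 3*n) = n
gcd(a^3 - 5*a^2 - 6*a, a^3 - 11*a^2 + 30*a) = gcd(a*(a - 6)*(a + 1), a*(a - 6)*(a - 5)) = a^2 - 6*a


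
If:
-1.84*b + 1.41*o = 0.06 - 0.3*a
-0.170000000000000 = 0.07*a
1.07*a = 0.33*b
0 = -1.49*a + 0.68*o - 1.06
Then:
No Solution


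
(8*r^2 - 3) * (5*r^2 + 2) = 40*r^4 + r^2 - 6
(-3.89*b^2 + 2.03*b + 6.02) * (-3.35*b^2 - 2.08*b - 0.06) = 13.0315*b^4 + 1.2907*b^3 - 24.156*b^2 - 12.6434*b - 0.3612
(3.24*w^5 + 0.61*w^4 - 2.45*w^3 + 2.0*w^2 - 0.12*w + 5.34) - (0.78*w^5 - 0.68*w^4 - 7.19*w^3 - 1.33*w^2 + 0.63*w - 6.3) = 2.46*w^5 + 1.29*w^4 + 4.74*w^3 + 3.33*w^2 - 0.75*w + 11.64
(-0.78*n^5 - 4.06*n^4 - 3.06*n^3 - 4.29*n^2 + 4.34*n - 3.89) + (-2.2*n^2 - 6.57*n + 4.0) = -0.78*n^5 - 4.06*n^4 - 3.06*n^3 - 6.49*n^2 - 2.23*n + 0.11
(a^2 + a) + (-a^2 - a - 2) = -2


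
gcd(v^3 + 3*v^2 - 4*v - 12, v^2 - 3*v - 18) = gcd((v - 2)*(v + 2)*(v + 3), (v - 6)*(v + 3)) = v + 3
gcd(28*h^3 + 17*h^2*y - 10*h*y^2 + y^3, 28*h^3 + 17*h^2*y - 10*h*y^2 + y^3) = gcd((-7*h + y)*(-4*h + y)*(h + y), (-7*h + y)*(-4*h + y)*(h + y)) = 28*h^3 + 17*h^2*y - 10*h*y^2 + y^3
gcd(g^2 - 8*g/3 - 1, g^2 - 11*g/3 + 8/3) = 1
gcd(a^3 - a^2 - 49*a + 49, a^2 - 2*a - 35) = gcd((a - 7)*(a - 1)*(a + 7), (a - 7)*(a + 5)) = a - 7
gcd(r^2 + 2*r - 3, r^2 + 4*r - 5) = r - 1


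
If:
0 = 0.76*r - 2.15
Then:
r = 2.83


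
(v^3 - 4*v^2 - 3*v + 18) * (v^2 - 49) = v^5 - 4*v^4 - 52*v^3 + 214*v^2 + 147*v - 882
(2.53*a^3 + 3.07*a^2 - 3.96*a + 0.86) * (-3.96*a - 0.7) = -10.0188*a^4 - 13.9282*a^3 + 13.5326*a^2 - 0.6336*a - 0.602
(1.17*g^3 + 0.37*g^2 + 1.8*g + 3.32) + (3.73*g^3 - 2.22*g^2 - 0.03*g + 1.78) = 4.9*g^3 - 1.85*g^2 + 1.77*g + 5.1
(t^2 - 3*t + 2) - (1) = t^2 - 3*t + 1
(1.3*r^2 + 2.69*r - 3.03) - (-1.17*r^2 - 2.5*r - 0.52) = 2.47*r^2 + 5.19*r - 2.51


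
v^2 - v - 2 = (v - 2)*(v + 1)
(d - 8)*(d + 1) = d^2 - 7*d - 8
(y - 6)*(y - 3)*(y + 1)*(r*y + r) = r*y^4 - 7*r*y^3 + r*y^2 + 27*r*y + 18*r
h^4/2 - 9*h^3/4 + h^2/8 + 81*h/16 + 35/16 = (h/2 + 1/2)*(h - 7/2)*(h - 5/2)*(h + 1/2)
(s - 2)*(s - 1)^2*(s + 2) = s^4 - 2*s^3 - 3*s^2 + 8*s - 4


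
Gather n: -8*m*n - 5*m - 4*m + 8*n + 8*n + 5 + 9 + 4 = -9*m + n*(16 - 8*m) + 18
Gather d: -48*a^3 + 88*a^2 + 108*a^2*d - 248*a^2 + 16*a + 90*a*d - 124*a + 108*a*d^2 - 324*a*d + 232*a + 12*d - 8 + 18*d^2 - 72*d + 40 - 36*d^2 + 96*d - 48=-48*a^3 - 160*a^2 + 124*a + d^2*(108*a - 18) + d*(108*a^2 - 234*a + 36) - 16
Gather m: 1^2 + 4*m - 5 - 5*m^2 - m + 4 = -5*m^2 + 3*m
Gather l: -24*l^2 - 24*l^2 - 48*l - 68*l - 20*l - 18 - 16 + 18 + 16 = -48*l^2 - 136*l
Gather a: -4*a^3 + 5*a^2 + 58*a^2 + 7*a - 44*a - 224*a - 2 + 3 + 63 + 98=-4*a^3 + 63*a^2 - 261*a + 162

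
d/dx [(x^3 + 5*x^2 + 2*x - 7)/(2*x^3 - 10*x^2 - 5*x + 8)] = (-20*x^4 - 18*x^3 + 61*x^2 - 60*x - 19)/(4*x^6 - 40*x^5 + 80*x^4 + 132*x^3 - 135*x^2 - 80*x + 64)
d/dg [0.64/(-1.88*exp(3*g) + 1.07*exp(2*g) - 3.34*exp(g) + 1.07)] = (3.6096*exp(2*g) - 1.3696*exp(g) + 2.1376)*exp(g)/(1.88*exp(3*g) - 1.07*exp(2*g) + 3.34*exp(g) - 1.07)^2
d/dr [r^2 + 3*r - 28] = 2*r + 3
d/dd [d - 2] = 1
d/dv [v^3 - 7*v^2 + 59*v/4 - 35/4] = 3*v^2 - 14*v + 59/4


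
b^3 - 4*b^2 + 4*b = b*(b - 2)^2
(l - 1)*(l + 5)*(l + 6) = l^3 + 10*l^2 + 19*l - 30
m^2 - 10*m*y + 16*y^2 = (m - 8*y)*(m - 2*y)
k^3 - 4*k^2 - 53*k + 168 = (k - 8)*(k - 3)*(k + 7)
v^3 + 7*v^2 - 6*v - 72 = (v - 3)*(v + 4)*(v + 6)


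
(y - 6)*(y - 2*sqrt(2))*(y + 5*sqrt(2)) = y^3 - 6*y^2 + 3*sqrt(2)*y^2 - 18*sqrt(2)*y - 20*y + 120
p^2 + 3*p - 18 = (p - 3)*(p + 6)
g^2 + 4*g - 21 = (g - 3)*(g + 7)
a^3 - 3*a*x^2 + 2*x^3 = (a - x)^2*(a + 2*x)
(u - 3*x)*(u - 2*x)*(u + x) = u^3 - 4*u^2*x + u*x^2 + 6*x^3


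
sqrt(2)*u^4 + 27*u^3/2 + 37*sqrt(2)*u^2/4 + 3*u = u*(u + sqrt(2)/2)*(u + 6*sqrt(2))*(sqrt(2)*u + 1/2)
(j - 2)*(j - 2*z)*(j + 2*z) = j^3 - 2*j^2 - 4*j*z^2 + 8*z^2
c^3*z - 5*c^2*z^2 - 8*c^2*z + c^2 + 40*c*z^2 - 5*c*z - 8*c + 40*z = (c - 8)*(c - 5*z)*(c*z + 1)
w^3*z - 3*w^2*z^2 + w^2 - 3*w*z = w*(w - 3*z)*(w*z + 1)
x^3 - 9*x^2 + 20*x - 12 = (x - 6)*(x - 2)*(x - 1)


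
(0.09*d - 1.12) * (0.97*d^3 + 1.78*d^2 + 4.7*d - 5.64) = 0.0873*d^4 - 0.9262*d^3 - 1.5706*d^2 - 5.7716*d + 6.3168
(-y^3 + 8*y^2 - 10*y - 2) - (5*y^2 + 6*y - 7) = -y^3 + 3*y^2 - 16*y + 5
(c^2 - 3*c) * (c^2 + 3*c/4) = c^4 - 9*c^3/4 - 9*c^2/4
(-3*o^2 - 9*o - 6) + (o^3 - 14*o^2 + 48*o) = o^3 - 17*o^2 + 39*o - 6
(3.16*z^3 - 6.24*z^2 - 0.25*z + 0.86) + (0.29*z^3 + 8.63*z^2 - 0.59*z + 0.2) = 3.45*z^3 + 2.39*z^2 - 0.84*z + 1.06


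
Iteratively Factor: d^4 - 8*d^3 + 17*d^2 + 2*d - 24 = (d + 1)*(d^3 - 9*d^2 + 26*d - 24) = (d - 4)*(d + 1)*(d^2 - 5*d + 6) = (d - 4)*(d - 2)*(d + 1)*(d - 3)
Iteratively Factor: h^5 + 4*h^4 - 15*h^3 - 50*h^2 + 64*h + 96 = (h + 4)*(h^4 - 15*h^2 + 10*h + 24) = (h - 2)*(h + 4)*(h^3 + 2*h^2 - 11*h - 12) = (h - 2)*(h + 4)^2*(h^2 - 2*h - 3) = (h - 3)*(h - 2)*(h + 4)^2*(h + 1)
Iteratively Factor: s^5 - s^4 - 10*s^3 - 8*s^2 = (s - 4)*(s^4 + 3*s^3 + 2*s^2) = s*(s - 4)*(s^3 + 3*s^2 + 2*s) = s^2*(s - 4)*(s^2 + 3*s + 2) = s^2*(s - 4)*(s + 2)*(s + 1)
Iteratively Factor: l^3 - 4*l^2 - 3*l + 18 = (l + 2)*(l^2 - 6*l + 9) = (l - 3)*(l + 2)*(l - 3)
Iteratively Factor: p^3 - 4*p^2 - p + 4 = (p - 4)*(p^2 - 1) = (p - 4)*(p + 1)*(p - 1)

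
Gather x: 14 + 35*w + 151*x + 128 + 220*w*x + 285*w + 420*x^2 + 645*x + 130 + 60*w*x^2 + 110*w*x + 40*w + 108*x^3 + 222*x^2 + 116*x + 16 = 360*w + 108*x^3 + x^2*(60*w + 642) + x*(330*w + 912) + 288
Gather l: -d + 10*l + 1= -d + 10*l + 1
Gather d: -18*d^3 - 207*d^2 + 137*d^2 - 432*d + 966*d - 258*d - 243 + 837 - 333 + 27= -18*d^3 - 70*d^2 + 276*d + 288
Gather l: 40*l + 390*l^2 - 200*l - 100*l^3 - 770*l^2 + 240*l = -100*l^3 - 380*l^2 + 80*l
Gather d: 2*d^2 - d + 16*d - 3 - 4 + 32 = 2*d^2 + 15*d + 25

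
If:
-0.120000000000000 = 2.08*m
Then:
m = -0.06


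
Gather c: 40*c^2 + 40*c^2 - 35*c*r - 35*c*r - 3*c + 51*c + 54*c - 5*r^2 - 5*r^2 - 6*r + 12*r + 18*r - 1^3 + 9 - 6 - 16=80*c^2 + c*(102 - 70*r) - 10*r^2 + 24*r - 14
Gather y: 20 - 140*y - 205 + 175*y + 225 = 35*y + 40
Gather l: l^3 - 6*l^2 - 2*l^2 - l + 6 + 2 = l^3 - 8*l^2 - l + 8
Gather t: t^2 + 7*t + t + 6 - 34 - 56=t^2 + 8*t - 84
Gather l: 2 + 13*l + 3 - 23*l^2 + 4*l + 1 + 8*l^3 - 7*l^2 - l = 8*l^3 - 30*l^2 + 16*l + 6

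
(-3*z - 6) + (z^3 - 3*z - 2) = z^3 - 6*z - 8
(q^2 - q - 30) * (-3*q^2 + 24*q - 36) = -3*q^4 + 27*q^3 + 30*q^2 - 684*q + 1080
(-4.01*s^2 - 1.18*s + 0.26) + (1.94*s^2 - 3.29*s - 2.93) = -2.07*s^2 - 4.47*s - 2.67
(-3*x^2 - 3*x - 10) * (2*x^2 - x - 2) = -6*x^4 - 3*x^3 - 11*x^2 + 16*x + 20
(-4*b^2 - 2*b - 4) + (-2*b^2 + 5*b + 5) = -6*b^2 + 3*b + 1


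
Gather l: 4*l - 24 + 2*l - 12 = 6*l - 36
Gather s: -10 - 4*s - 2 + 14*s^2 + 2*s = 14*s^2 - 2*s - 12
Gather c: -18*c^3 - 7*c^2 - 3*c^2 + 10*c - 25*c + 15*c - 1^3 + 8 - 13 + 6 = -18*c^3 - 10*c^2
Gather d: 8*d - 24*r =8*d - 24*r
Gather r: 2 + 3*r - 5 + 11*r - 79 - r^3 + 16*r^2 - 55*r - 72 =-r^3 + 16*r^2 - 41*r - 154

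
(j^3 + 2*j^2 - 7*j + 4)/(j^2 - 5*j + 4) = (j^2 + 3*j - 4)/(j - 4)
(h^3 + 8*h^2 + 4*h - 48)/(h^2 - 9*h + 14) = (h^2 + 10*h + 24)/(h - 7)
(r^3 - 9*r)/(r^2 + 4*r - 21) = r*(r + 3)/(r + 7)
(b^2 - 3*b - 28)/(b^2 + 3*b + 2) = (b^2 - 3*b - 28)/(b^2 + 3*b + 2)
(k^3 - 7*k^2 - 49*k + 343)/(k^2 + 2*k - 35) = (k^2 - 14*k + 49)/(k - 5)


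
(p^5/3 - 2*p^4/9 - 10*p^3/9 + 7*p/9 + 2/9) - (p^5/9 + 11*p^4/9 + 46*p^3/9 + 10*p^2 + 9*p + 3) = 2*p^5/9 - 13*p^4/9 - 56*p^3/9 - 10*p^2 - 74*p/9 - 25/9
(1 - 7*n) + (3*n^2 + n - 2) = 3*n^2 - 6*n - 1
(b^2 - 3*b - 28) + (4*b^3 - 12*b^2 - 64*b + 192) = 4*b^3 - 11*b^2 - 67*b + 164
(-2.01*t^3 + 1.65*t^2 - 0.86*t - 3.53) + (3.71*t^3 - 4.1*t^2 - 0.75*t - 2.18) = 1.7*t^3 - 2.45*t^2 - 1.61*t - 5.71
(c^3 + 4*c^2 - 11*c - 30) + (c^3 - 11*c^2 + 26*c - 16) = 2*c^3 - 7*c^2 + 15*c - 46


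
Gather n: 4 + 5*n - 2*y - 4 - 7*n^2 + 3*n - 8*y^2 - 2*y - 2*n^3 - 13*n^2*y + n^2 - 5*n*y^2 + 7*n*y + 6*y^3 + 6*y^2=-2*n^3 + n^2*(-13*y - 6) + n*(-5*y^2 + 7*y + 8) + 6*y^3 - 2*y^2 - 4*y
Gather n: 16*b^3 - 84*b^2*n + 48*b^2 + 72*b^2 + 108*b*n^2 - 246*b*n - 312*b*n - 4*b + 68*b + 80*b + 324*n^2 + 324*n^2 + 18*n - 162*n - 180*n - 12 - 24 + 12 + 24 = 16*b^3 + 120*b^2 + 144*b + n^2*(108*b + 648) + n*(-84*b^2 - 558*b - 324)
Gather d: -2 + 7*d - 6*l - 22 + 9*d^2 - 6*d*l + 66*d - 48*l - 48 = 9*d^2 + d*(73 - 6*l) - 54*l - 72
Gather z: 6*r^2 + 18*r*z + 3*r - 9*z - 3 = 6*r^2 + 3*r + z*(18*r - 9) - 3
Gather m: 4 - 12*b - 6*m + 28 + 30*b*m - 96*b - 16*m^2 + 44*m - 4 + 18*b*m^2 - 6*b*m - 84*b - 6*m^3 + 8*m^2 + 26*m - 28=-192*b - 6*m^3 + m^2*(18*b - 8) + m*(24*b + 64)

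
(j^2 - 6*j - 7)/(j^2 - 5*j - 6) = (j - 7)/(j - 6)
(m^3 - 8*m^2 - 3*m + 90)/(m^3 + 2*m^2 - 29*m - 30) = (m^2 - 3*m - 18)/(m^2 + 7*m + 6)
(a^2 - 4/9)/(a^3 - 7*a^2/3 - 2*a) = (a - 2/3)/(a*(a - 3))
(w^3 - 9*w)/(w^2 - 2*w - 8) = w*(9 - w^2)/(-w^2 + 2*w + 8)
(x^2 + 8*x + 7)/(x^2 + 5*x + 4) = (x + 7)/(x + 4)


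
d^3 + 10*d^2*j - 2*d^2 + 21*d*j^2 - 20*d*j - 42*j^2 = (d - 2)*(d + 3*j)*(d + 7*j)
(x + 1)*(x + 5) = x^2 + 6*x + 5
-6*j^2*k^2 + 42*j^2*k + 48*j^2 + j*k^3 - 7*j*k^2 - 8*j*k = (-6*j + k)*(k - 8)*(j*k + j)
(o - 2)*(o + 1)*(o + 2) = o^3 + o^2 - 4*o - 4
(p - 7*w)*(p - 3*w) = p^2 - 10*p*w + 21*w^2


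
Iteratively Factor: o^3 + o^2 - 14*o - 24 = (o + 3)*(o^2 - 2*o - 8) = (o + 2)*(o + 3)*(o - 4)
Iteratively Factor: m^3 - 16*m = (m - 4)*(m^2 + 4*m) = m*(m - 4)*(m + 4)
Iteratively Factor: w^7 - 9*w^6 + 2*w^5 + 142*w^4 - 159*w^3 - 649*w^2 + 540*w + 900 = (w + 3)*(w^6 - 12*w^5 + 38*w^4 + 28*w^3 - 243*w^2 + 80*w + 300) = (w - 3)*(w + 3)*(w^5 - 9*w^4 + 11*w^3 + 61*w^2 - 60*w - 100) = (w - 3)*(w + 2)*(w + 3)*(w^4 - 11*w^3 + 33*w^2 - 5*w - 50) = (w - 3)*(w + 1)*(w + 2)*(w + 3)*(w^3 - 12*w^2 + 45*w - 50) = (w - 5)*(w - 3)*(w + 1)*(w + 2)*(w + 3)*(w^2 - 7*w + 10) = (w - 5)^2*(w - 3)*(w + 1)*(w + 2)*(w + 3)*(w - 2)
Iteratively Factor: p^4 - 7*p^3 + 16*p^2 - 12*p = (p - 3)*(p^3 - 4*p^2 + 4*p) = (p - 3)*(p - 2)*(p^2 - 2*p) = (p - 3)*(p - 2)^2*(p)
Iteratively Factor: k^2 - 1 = (k - 1)*(k + 1)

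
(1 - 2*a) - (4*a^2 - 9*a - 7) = -4*a^2 + 7*a + 8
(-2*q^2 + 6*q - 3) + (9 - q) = -2*q^2 + 5*q + 6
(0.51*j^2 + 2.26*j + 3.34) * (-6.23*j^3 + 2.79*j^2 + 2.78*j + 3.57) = -3.1773*j^5 - 12.6569*j^4 - 13.085*j^3 + 17.4221*j^2 + 17.3534*j + 11.9238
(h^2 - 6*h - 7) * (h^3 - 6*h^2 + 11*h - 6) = h^5 - 12*h^4 + 40*h^3 - 30*h^2 - 41*h + 42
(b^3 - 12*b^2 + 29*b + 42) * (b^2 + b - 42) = b^5 - 11*b^4 - 25*b^3 + 575*b^2 - 1176*b - 1764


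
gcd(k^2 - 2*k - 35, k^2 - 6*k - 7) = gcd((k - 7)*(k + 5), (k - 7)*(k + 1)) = k - 7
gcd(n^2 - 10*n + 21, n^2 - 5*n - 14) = n - 7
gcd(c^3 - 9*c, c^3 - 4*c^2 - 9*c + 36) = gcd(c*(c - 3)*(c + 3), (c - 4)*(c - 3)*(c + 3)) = c^2 - 9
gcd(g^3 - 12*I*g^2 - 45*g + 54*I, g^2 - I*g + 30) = g - 6*I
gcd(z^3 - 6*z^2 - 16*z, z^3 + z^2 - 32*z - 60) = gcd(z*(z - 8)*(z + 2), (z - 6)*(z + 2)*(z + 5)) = z + 2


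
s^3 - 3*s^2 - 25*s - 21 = (s - 7)*(s + 1)*(s + 3)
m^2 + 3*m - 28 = (m - 4)*(m + 7)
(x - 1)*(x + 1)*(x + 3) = x^3 + 3*x^2 - x - 3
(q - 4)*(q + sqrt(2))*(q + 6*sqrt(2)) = q^3 - 4*q^2 + 7*sqrt(2)*q^2 - 28*sqrt(2)*q + 12*q - 48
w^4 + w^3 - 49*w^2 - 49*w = w*(w - 7)*(w + 1)*(w + 7)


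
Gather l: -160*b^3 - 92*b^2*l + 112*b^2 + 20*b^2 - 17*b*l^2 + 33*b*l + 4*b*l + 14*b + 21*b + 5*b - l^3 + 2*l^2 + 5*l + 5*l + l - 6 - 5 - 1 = -160*b^3 + 132*b^2 + 40*b - l^3 + l^2*(2 - 17*b) + l*(-92*b^2 + 37*b + 11) - 12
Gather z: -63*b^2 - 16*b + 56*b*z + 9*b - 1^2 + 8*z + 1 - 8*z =-63*b^2 + 56*b*z - 7*b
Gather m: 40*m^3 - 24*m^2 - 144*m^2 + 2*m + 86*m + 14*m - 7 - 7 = 40*m^3 - 168*m^2 + 102*m - 14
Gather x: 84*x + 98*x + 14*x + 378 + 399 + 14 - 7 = 196*x + 784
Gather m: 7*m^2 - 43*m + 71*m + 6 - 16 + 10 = 7*m^2 + 28*m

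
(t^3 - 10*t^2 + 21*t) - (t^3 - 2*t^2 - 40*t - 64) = -8*t^2 + 61*t + 64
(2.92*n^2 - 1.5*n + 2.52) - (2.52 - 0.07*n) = 2.92*n^2 - 1.43*n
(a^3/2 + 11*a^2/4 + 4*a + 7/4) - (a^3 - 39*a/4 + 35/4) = -a^3/2 + 11*a^2/4 + 55*a/4 - 7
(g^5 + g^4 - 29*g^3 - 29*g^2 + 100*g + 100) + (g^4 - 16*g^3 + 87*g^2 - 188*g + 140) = g^5 + 2*g^4 - 45*g^3 + 58*g^2 - 88*g + 240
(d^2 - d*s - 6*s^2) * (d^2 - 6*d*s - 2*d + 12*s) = d^4 - 7*d^3*s - 2*d^3 + 14*d^2*s + 36*d*s^3 - 72*s^3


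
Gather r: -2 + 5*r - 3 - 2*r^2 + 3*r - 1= -2*r^2 + 8*r - 6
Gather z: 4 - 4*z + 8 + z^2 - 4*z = z^2 - 8*z + 12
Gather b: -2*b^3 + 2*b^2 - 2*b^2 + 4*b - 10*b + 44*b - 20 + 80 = -2*b^3 + 38*b + 60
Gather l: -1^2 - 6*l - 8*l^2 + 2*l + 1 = -8*l^2 - 4*l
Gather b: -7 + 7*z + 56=7*z + 49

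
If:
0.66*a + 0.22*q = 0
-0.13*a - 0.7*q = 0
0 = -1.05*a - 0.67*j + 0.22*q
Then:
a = 0.00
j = 0.00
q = 0.00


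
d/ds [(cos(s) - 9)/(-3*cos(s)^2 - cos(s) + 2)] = (3*sin(s)^2 + 54*cos(s) + 4)*sin(s)/(3*cos(s)^2 + cos(s) - 2)^2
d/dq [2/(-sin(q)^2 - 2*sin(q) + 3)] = 4*(sin(q) + 1)*cos(q)/(sin(q)^2 + 2*sin(q) - 3)^2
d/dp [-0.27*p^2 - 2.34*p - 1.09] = -0.54*p - 2.34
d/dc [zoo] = 0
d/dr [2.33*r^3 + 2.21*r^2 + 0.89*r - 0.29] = 6.99*r^2 + 4.42*r + 0.89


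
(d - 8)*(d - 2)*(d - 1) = d^3 - 11*d^2 + 26*d - 16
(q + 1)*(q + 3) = q^2 + 4*q + 3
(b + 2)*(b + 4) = b^2 + 6*b + 8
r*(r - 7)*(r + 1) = r^3 - 6*r^2 - 7*r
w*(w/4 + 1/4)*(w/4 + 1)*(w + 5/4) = w^4/16 + 25*w^3/64 + 41*w^2/64 + 5*w/16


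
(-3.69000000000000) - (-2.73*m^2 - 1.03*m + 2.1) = 2.73*m^2 + 1.03*m - 5.79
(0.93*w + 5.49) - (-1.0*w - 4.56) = 1.93*w + 10.05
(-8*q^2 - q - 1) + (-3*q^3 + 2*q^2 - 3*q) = -3*q^3 - 6*q^2 - 4*q - 1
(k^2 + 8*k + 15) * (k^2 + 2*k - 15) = k^4 + 10*k^3 + 16*k^2 - 90*k - 225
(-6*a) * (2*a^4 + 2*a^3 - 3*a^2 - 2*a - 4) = -12*a^5 - 12*a^4 + 18*a^3 + 12*a^2 + 24*a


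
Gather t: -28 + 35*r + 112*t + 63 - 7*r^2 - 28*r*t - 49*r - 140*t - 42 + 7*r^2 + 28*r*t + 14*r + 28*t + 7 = 0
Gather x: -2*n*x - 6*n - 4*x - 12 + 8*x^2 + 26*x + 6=-6*n + 8*x^2 + x*(22 - 2*n) - 6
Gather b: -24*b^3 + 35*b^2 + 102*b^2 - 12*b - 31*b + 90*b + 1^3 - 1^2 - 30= -24*b^3 + 137*b^2 + 47*b - 30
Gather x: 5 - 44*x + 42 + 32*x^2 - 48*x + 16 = 32*x^2 - 92*x + 63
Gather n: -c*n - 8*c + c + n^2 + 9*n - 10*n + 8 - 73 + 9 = -7*c + n^2 + n*(-c - 1) - 56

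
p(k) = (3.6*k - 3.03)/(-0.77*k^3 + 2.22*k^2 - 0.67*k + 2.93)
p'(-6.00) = -0.03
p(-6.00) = -0.10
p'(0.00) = 0.99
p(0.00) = -1.03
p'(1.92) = 0.96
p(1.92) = 0.89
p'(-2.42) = -0.23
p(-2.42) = -0.41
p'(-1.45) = -0.50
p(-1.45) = -0.76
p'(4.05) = 0.88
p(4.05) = -0.80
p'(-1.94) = -0.35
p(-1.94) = -0.55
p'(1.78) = 0.83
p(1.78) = 0.76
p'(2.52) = 3.95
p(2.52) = 2.00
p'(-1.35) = -0.53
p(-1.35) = -0.81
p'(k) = (3.6*k - 3.03)*(2.31*k^2 - 4.44*k + 0.67)/(-0.77*k^3 + 2.22*k^2 - 0.67*k + 2.93)^2 + 3.6/(-0.77*k^3 + 2.22*k^2 - 0.67*k + 2.93)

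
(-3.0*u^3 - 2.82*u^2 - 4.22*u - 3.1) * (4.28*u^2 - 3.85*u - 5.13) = -12.84*u^5 - 0.519599999999999*u^4 + 8.1854*u^3 + 17.4456*u^2 + 33.5836*u + 15.903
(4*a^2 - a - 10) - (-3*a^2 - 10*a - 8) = 7*a^2 + 9*a - 2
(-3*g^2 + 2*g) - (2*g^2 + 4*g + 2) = -5*g^2 - 2*g - 2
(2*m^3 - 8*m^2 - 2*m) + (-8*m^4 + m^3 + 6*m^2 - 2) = -8*m^4 + 3*m^3 - 2*m^2 - 2*m - 2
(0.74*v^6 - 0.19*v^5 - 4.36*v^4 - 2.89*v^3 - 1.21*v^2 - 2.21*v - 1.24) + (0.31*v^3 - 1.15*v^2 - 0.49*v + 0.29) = 0.74*v^6 - 0.19*v^5 - 4.36*v^4 - 2.58*v^3 - 2.36*v^2 - 2.7*v - 0.95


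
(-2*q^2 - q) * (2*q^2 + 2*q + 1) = -4*q^4 - 6*q^3 - 4*q^2 - q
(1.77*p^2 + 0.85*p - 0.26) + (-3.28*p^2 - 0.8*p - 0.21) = -1.51*p^2 + 0.0499999999999999*p - 0.47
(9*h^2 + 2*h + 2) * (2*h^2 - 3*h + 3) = 18*h^4 - 23*h^3 + 25*h^2 + 6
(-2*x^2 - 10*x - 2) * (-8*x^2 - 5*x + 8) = 16*x^4 + 90*x^3 + 50*x^2 - 70*x - 16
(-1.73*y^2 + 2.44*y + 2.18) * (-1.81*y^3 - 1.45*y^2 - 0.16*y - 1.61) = 3.1313*y^5 - 1.9079*y^4 - 7.207*y^3 - 0.7661*y^2 - 4.2772*y - 3.5098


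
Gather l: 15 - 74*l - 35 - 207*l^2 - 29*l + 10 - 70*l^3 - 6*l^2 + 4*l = -70*l^3 - 213*l^2 - 99*l - 10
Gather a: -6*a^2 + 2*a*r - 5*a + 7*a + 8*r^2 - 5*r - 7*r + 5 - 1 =-6*a^2 + a*(2*r + 2) + 8*r^2 - 12*r + 4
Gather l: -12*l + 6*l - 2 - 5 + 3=-6*l - 4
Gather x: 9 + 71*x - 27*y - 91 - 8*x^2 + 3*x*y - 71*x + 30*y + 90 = -8*x^2 + 3*x*y + 3*y + 8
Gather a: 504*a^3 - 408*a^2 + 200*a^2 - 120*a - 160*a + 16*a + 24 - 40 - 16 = 504*a^3 - 208*a^2 - 264*a - 32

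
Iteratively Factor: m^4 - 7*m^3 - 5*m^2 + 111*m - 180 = (m + 4)*(m^3 - 11*m^2 + 39*m - 45) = (m - 3)*(m + 4)*(m^2 - 8*m + 15) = (m - 5)*(m - 3)*(m + 4)*(m - 3)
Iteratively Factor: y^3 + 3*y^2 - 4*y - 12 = (y + 2)*(y^2 + y - 6) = (y - 2)*(y + 2)*(y + 3)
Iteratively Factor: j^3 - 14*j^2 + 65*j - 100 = (j - 5)*(j^2 - 9*j + 20) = (j - 5)*(j - 4)*(j - 5)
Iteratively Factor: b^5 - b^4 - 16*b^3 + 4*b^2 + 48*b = (b + 3)*(b^4 - 4*b^3 - 4*b^2 + 16*b) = (b - 2)*(b + 3)*(b^3 - 2*b^2 - 8*b) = (b - 2)*(b + 2)*(b + 3)*(b^2 - 4*b) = (b - 4)*(b - 2)*(b + 2)*(b + 3)*(b)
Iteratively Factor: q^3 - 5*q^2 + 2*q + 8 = (q - 2)*(q^2 - 3*q - 4) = (q - 4)*(q - 2)*(q + 1)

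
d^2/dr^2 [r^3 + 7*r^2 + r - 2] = 6*r + 14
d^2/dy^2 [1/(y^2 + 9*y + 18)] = 2*(-y^2 - 9*y + (2*y + 9)^2 - 18)/(y^2 + 9*y + 18)^3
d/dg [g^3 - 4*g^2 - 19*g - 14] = 3*g^2 - 8*g - 19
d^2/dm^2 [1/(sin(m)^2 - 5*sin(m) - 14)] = (-4*sin(m)^4 + 15*sin(m)^3 - 75*sin(m)^2 + 40*sin(m) + 78)/((sin(m) - 7)^3*(sin(m) + 2)^3)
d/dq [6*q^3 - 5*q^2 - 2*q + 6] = 18*q^2 - 10*q - 2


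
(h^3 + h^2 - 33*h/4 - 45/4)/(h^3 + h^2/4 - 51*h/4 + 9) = (4*h^2 + 16*h + 15)/(4*h^2 + 13*h - 12)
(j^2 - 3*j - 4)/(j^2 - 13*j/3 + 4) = 3*(j^2 - 3*j - 4)/(3*j^2 - 13*j + 12)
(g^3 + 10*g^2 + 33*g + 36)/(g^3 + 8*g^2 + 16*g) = (g^2 + 6*g + 9)/(g*(g + 4))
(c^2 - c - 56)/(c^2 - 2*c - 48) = (c + 7)/(c + 6)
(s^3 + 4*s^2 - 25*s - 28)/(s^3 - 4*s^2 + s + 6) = (s^2 + 3*s - 28)/(s^2 - 5*s + 6)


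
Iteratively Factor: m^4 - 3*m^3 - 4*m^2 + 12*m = (m - 3)*(m^3 - 4*m) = (m - 3)*(m + 2)*(m^2 - 2*m) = m*(m - 3)*(m + 2)*(m - 2)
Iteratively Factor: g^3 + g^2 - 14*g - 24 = (g + 3)*(g^2 - 2*g - 8) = (g - 4)*(g + 3)*(g + 2)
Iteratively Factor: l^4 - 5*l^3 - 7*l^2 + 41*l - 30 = (l - 1)*(l^3 - 4*l^2 - 11*l + 30) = (l - 5)*(l - 1)*(l^2 + l - 6) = (l - 5)*(l - 1)*(l + 3)*(l - 2)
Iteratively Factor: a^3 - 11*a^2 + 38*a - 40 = (a - 2)*(a^2 - 9*a + 20) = (a - 4)*(a - 2)*(a - 5)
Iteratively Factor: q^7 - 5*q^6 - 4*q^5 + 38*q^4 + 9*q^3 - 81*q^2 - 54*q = (q + 2)*(q^6 - 7*q^5 + 10*q^4 + 18*q^3 - 27*q^2 - 27*q) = (q - 3)*(q + 2)*(q^5 - 4*q^4 - 2*q^3 + 12*q^2 + 9*q) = (q - 3)*(q + 1)*(q + 2)*(q^4 - 5*q^3 + 3*q^2 + 9*q) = q*(q - 3)*(q + 1)*(q + 2)*(q^3 - 5*q^2 + 3*q + 9) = q*(q - 3)^2*(q + 1)*(q + 2)*(q^2 - 2*q - 3) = q*(q - 3)^2*(q + 1)^2*(q + 2)*(q - 3)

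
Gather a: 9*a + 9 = 9*a + 9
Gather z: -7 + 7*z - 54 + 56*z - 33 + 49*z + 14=112*z - 80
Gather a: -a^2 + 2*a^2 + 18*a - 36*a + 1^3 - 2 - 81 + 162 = a^2 - 18*a + 80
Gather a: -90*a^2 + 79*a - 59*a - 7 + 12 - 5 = -90*a^2 + 20*a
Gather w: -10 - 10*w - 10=-10*w - 20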